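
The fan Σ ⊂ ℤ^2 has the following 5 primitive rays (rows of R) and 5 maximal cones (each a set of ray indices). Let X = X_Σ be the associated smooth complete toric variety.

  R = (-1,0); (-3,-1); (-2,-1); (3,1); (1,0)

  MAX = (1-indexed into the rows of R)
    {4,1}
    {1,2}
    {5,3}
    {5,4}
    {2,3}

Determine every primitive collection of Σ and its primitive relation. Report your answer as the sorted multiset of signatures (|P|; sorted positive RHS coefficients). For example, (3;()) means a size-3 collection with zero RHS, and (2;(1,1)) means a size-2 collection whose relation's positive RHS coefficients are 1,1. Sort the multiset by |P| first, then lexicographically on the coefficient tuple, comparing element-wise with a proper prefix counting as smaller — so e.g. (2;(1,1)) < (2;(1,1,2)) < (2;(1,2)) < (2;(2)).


Σ has 5 primitive collections:

  P={1,5}:  v_{1} + v_{5} = 0  ⇒ sig = (2;())
  P={2,4}:  v_{2} + v_{4} = 0  ⇒ sig = (2;())
  P={1,3}:  v_{1} + v_{3} = v_{2}  ⇒ sig = (2;(1))
  P={2,5}:  v_{2} + v_{5} = v_{3}  ⇒ sig = (2;(1))
  P={3,4}:  v_{3} + v_{4} = v_{5}  ⇒ sig = (2;(1))

so the primitive-relation signature multiset is
[(2;()), (2;()), (2;(1)), (2;(1)), (2;(1))]


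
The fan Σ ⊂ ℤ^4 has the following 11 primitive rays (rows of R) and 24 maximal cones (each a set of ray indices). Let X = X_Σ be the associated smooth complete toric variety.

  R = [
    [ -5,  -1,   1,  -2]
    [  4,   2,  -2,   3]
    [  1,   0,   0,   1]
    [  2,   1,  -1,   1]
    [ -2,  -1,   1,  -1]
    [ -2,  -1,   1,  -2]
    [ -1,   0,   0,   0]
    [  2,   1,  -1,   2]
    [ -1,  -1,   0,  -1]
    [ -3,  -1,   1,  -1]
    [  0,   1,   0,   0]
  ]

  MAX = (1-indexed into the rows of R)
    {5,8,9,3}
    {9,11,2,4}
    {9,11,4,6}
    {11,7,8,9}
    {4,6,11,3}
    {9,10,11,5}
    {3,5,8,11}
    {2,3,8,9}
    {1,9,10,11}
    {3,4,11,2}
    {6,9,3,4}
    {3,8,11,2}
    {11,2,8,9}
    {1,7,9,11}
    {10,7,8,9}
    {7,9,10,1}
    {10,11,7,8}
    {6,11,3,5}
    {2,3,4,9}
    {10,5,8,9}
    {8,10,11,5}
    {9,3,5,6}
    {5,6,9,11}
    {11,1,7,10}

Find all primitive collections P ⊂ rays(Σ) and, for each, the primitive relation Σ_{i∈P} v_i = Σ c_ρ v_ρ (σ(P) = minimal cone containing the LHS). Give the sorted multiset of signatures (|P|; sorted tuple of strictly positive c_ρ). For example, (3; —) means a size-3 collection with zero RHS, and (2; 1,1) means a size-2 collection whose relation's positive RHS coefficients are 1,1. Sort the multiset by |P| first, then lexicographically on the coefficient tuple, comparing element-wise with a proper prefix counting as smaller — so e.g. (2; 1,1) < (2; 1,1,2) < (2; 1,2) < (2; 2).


24 minimal non-faces of Δ(Σ) (on 11 rays):

  P={4,5}:  v_{4} + v_{5} = 0 ; sig = (2; —)
  P={6,8}:  v_{6} + v_{8} = 0 ; sig = (2; —)
  P={2,5}:  v_{2} + v_{5} = v_{8} ; sig = (2; 1)
  P={2,6}:  v_{2} + v_{6} = v_{4} ; sig = (2; 1)
  P={4,8}:  v_{4} + v_{8} = v_{2} ; sig = (2; 1)
  P={4,10}:  v_{4} + v_{10} = v_{7} ; sig = (2; 1)
  P={5,7}:  v_{5} + v_{7} = v_{10} ; sig = (2; 1)
  P={1,3}:  v_{1} + v_{3} = v_{7} + v_{10} ; sig = (2; 1,1)
  P={2,10}:  v_{2} + v_{10} = v_{7} + v_{8} ; sig = (2; 1,1)
  P={3,7}:  v_{3} + v_{7} = v_{5} + v_{8} ; sig = (2; 1,1)
  P={4,7}:  v_{4} + v_{7} = v_{8} + v_{9} + v_{11} ; sig = (2; 1,1,1)
  P={6,7}:  v_{6} + v_{7} = v_{5} + v_{9} + v_{11} ; sig = (2; 1,1,1)
  P={1,2}:  v_{1} + v_{2} = 2·v_{7} + v_{8} + v_{9} + v_{11} ; sig = (2; 1,1,1,2)
  P={1,4}:  v_{1} + v_{4} = 2·v_{7} + v_{9} + v_{11} ; sig = (2; 1,1,2)
  P={1,5}:  v_{1} + v_{5} = v_{9} + 2·v_{10} + v_{11} ; sig = (2; 1,1,2)
  P={2,7}:  v_{2} + v_{7} = 2·v_{8} + v_{9} + v_{11} ; sig = (2; 1,1,2)
  P={6,10}:  v_{6} + v_{10} = 2·v_{5} + v_{9} + v_{11} ; sig = (2; 1,1,2)
  P={1,6}:  v_{1} + v_{6} = v_{5} + 2·v_{9} + v_{10} + 2·v_{11} ; sig = (2; 1,1,2,2)
  P={3,10}:  v_{3} + v_{10} = 2·v_{5} + v_{8} ; sig = (2; 1,2)
  P={1,8}:  v_{1} + v_{8} = 3·v_{7} ; sig = (2; 3)
  P={3,9,11}:  v_{3} + v_{9} + v_{11} = 0 ; sig = (3; —)
  P={5,8,9,11}:  v_{5} + v_{8} + v_{9} + v_{11} = v_{7} ; sig = (4; 1)
  P={7,9,10,11}:  v_{7} + v_{9} + v_{10} + v_{11} = v_{1} ; sig = (4; 1)
  P={8,9,10,11}:  v_{8} + v_{9} + v_{10} + v_{11} = 2·v_{7} ; sig = (4; 2)

Sorted signature multiset PRS(X):
    (2; —)
    (2; —)
    (2; 1)
    (2; 1)
    (2; 1)
    (2; 1)
    (2; 1)
    (2; 1,1)
    (2; 1,1)
    (2; 1,1)
    (2; 1,1,1)
    (2; 1,1,1)
    (2; 1,1,1,2)
    (2; 1,1,2)
    (2; 1,1,2)
    (2; 1,1,2)
    (2; 1,1,2)
    (2; 1,1,2,2)
    (2; 1,2)
    (2; 3)
    (3; —)
    (4; 1)
    (4; 1)
    (4; 2)


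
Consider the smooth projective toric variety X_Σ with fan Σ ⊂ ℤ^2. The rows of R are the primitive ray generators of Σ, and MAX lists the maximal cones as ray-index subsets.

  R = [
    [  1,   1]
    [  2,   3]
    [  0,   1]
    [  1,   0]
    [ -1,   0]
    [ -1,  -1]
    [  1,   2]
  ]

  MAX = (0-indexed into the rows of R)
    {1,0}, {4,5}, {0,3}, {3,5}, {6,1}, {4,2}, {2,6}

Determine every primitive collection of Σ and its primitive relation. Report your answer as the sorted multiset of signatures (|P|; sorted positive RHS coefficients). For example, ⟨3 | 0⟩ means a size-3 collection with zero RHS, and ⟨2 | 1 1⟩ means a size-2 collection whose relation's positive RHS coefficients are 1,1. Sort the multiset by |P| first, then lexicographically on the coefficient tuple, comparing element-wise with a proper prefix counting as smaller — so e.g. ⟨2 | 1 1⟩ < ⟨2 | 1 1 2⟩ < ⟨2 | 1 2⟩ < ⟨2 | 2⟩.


Primitive collections (14):

  P={0,5}:  v_{0} + v_{5} = 0  →  sig = ⟨2 | 0⟩
  P={3,4}:  v_{3} + v_{4} = 0  →  sig = ⟨2 | 0⟩
  P={0,2}:  v_{0} + v_{2} = v_{6}  →  sig = ⟨2 | 1⟩
  P={0,4}:  v_{0} + v_{4} = v_{2}  →  sig = ⟨2 | 1⟩
  P={0,6}:  v_{0} + v_{6} = v_{1}  →  sig = ⟨2 | 1⟩
  P={1,5}:  v_{1} + v_{5} = v_{6}  →  sig = ⟨2 | 1⟩
  P={2,3}:  v_{2} + v_{3} = v_{0}  →  sig = ⟨2 | 1⟩
  P={2,5}:  v_{2} + v_{5} = v_{4}  →  sig = ⟨2 | 1⟩
  P={5,6}:  v_{5} + v_{6} = v_{2}  →  sig = ⟨2 | 1⟩
  P={1,4}:  v_{1} + v_{4} = v_{2} + v_{6}  →  sig = ⟨2 | 1 1⟩
  P={1,2}:  v_{1} + v_{2} = 2·v_{6}  →  sig = ⟨2 | 2⟩
  P={3,6}:  v_{3} + v_{6} = 2·v_{0}  →  sig = ⟨2 | 2⟩
  P={4,6}:  v_{4} + v_{6} = 2·v_{2}  →  sig = ⟨2 | 2⟩
  P={1,3}:  v_{1} + v_{3} = 3·v_{0}  →  sig = ⟨2 | 3⟩

Signatures (|P|; sorted positive RHS coefficients), sorted:
[⟨2 | 0⟩, ⟨2 | 0⟩, ⟨2 | 1⟩, ⟨2 | 1⟩, ⟨2 | 1⟩, ⟨2 | 1⟩, ⟨2 | 1⟩, ⟨2 | 1⟩, ⟨2 | 1⟩, ⟨2 | 1 1⟩, ⟨2 | 2⟩, ⟨2 | 2⟩, ⟨2 | 2⟩, ⟨2 | 3⟩]


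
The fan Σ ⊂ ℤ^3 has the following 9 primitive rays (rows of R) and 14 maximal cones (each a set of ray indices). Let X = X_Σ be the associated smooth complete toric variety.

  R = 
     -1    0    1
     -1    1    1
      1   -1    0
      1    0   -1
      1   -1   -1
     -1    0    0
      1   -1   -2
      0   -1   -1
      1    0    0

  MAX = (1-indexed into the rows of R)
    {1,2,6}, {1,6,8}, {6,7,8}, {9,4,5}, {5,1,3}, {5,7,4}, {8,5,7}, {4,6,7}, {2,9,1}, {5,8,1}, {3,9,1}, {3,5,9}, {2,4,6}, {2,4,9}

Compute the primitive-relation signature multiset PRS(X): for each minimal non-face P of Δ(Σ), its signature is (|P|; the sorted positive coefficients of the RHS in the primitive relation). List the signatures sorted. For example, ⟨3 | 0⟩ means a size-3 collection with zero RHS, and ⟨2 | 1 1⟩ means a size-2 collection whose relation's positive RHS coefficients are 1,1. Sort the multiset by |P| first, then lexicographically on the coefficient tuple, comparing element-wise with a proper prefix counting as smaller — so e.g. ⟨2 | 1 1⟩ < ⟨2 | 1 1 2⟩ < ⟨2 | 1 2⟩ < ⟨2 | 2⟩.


The 16 primitive collections of Σ (r=9, n=3):

  P = {1,4}:  v_{1} + v_{4} = 0  ⟹  sig = ⟨2 | 0⟩
  P = {2,5}:  v_{2} + v_{5} = 0  ⟹  sig = ⟨2 | 0⟩
  P = {6,9}:  v_{6} + v_{9} = 0  ⟹  sig = ⟨2 | 0⟩
  P = {1,7}:  v_{1} + v_{7} = v_{8}  ⟹  sig = ⟨2 | 1⟩
  P = {2,8}:  v_{2} + v_{8} = v_{6}  ⟹  sig = ⟨2 | 1⟩
  P = {4,8}:  v_{4} + v_{8} = v_{7}  ⟹  sig = ⟨2 | 1⟩
  P = {5,6}:  v_{5} + v_{6} = v_{8}  ⟹  sig = ⟨2 | 1⟩
  P = {8,9}:  v_{8} + v_{9} = v_{5}  ⟹  sig = ⟨2 | 1⟩
  P = {2,3}:  v_{2} + v_{3} = v_{1} + v_{9}  ⟹  sig = ⟨2 | 1 1⟩
  P = {2,7}:  v_{2} + v_{7} = v_{4} + v_{6}  ⟹  sig = ⟨2 | 1 1⟩
  P = {3,4}:  v_{3} + v_{4} = v_{5} + v_{9}  ⟹  sig = ⟨2 | 1 1⟩
  P = {3,6}:  v_{3} + v_{6} = v_{1} + v_{5}  ⟹  sig = ⟨2 | 1 1⟩
  P = {7,9}:  v_{7} + v_{9} = v_{4} + v_{5}  ⟹  sig = ⟨2 | 1 1⟩
  P = {3,8}:  v_{3} + v_{8} = v_{1} + 2·v_{5}  ⟹  sig = ⟨2 | 1 2⟩
  P = {3,7}:  v_{3} + v_{7} = 2·v_{5}  ⟹  sig = ⟨2 | 2⟩
  P = {1,5,9}:  v_{1} + v_{5} + v_{9} = v_{3}  ⟹  sig = ⟨3 | 1⟩

Sorted signature multiset PRS(X):
[⟨2 | 0⟩, ⟨2 | 0⟩, ⟨2 | 0⟩, ⟨2 | 1⟩, ⟨2 | 1⟩, ⟨2 | 1⟩, ⟨2 | 1⟩, ⟨2 | 1⟩, ⟨2 | 1 1⟩, ⟨2 | 1 1⟩, ⟨2 | 1 1⟩, ⟨2 | 1 1⟩, ⟨2 | 1 1⟩, ⟨2 | 1 2⟩, ⟨2 | 2⟩, ⟨3 | 1⟩]


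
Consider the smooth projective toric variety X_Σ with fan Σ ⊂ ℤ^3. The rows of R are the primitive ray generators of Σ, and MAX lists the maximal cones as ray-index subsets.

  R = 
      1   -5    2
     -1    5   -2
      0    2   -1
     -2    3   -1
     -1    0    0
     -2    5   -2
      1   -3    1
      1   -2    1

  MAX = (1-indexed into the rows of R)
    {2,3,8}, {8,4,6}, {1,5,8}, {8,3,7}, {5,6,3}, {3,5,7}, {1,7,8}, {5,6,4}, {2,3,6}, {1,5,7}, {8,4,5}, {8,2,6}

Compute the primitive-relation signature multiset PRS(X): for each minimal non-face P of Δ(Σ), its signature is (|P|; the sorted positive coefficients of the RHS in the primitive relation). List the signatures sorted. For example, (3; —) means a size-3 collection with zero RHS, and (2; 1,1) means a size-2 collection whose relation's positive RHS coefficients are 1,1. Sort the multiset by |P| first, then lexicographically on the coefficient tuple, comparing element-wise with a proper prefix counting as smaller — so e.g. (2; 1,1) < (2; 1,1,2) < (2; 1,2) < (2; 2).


14 collections generate NE(X_Σ); each relation:

  P = {1,2}:  v_{1} + v_{2} = 0  →  sig = (2; —)
  P = {1,3}:  v_{1} + v_{3} = v_{7}  →  sig = (2; 1)
  P = {1,6}:  v_{1} + v_{6} = v_{5}  →  sig = (2; 1)
  P = {2,5}:  v_{2} + v_{5} = v_{6}  →  sig = (2; 1)
  P = {2,7}:  v_{2} + v_{7} = v_{3}  →  sig = (2; 1)
  P = {3,4}:  v_{3} + v_{4} = v_{6}  →  sig = (2; 1)
  P = {4,7}:  v_{4} + v_{7} = v_{5}  →  sig = (2; 1)
  P = {6,7}:  v_{6} + v_{7} = v_{3} + v_{5}  →  sig = (2; 1,1)
  P = {1,4}:  v_{1} + v_{4} = 2·v_{5} + v_{8}  →  sig = (2; 1,2)
  P = {2,4}:  v_{2} + v_{4} = 2·v_{6} + v_{8}  →  sig = (2; 1,2)
  P = {3,5,8}:  v_{3} + v_{5} + v_{8} = 0  →  sig = (3; —)
  P = {3,6,8}:  v_{3} + v_{6} + v_{8} = v_{2}  →  sig = (3; 1)
  P = {5,6,8}:  v_{5} + v_{6} + v_{8} = v_{4}  →  sig = (3; 1)
  P = {5,7,8}:  v_{5} + v_{7} + v_{8} = v_{1}  →  sig = (3; 1)

so the primitive-relation signature multiset is
    |P|=2: 10 collections, coeffs (), (1), (1), (1), (1), (1), (1), (1,1), (1,2), (1,2)
    |P|=3: 4 collections, coeffs (), (1), (1), (1)


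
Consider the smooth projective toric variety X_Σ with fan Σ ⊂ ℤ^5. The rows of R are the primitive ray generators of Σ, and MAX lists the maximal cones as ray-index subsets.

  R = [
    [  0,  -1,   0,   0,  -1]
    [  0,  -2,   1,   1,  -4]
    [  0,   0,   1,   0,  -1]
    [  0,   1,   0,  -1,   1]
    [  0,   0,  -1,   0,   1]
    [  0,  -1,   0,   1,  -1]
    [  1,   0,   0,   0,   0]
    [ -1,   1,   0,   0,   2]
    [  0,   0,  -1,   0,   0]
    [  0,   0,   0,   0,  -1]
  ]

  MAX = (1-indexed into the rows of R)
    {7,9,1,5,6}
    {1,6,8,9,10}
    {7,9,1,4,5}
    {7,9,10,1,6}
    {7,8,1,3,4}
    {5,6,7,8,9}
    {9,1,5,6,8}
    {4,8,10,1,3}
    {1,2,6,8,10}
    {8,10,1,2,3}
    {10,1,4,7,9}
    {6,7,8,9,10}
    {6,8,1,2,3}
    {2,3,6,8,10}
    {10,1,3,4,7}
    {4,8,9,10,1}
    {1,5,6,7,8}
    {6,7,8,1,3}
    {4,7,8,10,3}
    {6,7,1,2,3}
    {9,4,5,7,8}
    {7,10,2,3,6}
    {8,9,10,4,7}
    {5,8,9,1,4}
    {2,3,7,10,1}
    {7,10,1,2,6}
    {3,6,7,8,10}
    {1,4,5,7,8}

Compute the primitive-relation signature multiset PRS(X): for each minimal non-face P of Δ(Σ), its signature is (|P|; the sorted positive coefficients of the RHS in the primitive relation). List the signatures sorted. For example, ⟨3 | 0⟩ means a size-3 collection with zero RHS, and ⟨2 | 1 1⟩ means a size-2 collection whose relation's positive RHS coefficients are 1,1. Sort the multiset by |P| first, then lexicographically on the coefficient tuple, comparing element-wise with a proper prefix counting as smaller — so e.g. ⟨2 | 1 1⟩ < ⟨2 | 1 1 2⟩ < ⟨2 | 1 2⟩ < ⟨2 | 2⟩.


Σ has 11 primitive collections:

  P={3,5}:  v_{3} + v_{5} = 0 ; sig = ⟨2 | 0⟩
  P={4,6}:  v_{4} + v_{6} = 0 ; sig = ⟨2 | 0⟩
  P={3,9}:  v_{3} + v_{9} = v_{10} ; sig = ⟨2 | 1⟩
  P={5,10}:  v_{5} + v_{10} = v_{9} ; sig = ⟨2 | 1⟩
  P={2,4}:  v_{2} + v_{4} = v_{1} + v_{3} + v_{10} ; sig = ⟨2 | 1 1 1⟩
  P={2,5}:  v_{2} + v_{5} = v_{1} + v_{6} + v_{10} ; sig = ⟨2 | 1 1 1⟩
  P={2,9}:  v_{2} + v_{9} = v_{1} + v_{6} + 2·v_{10} ; sig = ⟨2 | 1 1 2⟩
  P={2,7,8}:  v_{2} + v_{7} + v_{8} = v_{3} + v_{6} ; sig = ⟨3 | 1 1⟩
  P={1,7,8,10}:  v_{1} + v_{7} + v_{8} + v_{10} = 0 ; sig = ⟨4 | 0⟩
  P={1,3,6,10}:  v_{1} + v_{3} + v_{6} + v_{10} = v_{2} ; sig = ⟨4 | 1⟩
  P={1,7,8,9}:  v_{1} + v_{7} + v_{8} + v_{9} = v_{5} ; sig = ⟨4 | 1⟩

Sorted signature multiset PRS(X):
    ⟨2 | 0⟩
    ⟨2 | 0⟩
    ⟨2 | 1⟩
    ⟨2 | 1⟩
    ⟨2 | 1 1 1⟩
    ⟨2 | 1 1 1⟩
    ⟨2 | 1 1 2⟩
    ⟨3 | 1 1⟩
    ⟨4 | 0⟩
    ⟨4 | 1⟩
    ⟨4 | 1⟩


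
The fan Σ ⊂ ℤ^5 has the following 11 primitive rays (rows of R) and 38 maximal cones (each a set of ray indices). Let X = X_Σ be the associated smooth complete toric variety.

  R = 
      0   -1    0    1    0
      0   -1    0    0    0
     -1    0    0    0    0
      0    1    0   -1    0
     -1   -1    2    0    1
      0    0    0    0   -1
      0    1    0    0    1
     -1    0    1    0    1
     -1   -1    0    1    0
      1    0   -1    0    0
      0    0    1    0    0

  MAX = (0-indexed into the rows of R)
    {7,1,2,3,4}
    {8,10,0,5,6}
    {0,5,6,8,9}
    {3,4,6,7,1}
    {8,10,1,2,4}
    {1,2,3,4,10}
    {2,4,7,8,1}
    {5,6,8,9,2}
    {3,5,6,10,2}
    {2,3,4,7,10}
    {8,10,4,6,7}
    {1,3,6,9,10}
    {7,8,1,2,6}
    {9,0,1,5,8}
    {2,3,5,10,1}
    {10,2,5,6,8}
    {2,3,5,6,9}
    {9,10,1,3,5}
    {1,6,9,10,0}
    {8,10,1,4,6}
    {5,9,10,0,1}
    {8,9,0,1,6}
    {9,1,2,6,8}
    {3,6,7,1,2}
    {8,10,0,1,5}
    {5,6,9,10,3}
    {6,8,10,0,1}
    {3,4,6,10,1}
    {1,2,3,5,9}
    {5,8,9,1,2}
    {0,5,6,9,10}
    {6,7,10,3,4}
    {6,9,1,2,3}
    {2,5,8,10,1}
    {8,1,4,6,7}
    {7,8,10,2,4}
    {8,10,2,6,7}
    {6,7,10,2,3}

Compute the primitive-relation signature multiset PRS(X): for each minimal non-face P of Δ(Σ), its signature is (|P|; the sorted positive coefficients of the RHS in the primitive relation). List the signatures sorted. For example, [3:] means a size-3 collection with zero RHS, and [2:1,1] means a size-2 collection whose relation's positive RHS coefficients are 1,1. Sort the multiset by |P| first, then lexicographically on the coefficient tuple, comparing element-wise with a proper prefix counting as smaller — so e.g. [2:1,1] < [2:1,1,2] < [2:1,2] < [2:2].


Σ has 15 primitive collections:

  P = {0,3}:  v_{0} + v_{3} = 0 ; sig = [2:]
  P = {0,2}:  v_{0} + v_{2} = v_{8} ; sig = [2:1]
  P = {3,8}:  v_{3} + v_{8} = v_{2} ; sig = [2:1]
  P = {5,7}:  v_{5} + v_{7} = v_{2} + v_{10} ; sig = [2:1,1]
  P = {7,9}:  v_{7} + v_{9} = v_{1} + v_{6} ; sig = [2:1,1]
  P = {0,7}:  v_{0} + v_{7} = v_{1} + v_{6} + v_{8} + v_{10} ; sig = [2:1,1,1,1]
  P = {4,5}:  v_{4} + v_{5} = v_{1} + v_{2} + 2·v_{10} ; sig = [2:1,1,2]
  P = {4,9}:  v_{4} + v_{9} = 2·v_{1} + v_{6} + v_{10} ; sig = [2:1,1,2]
  P = {0,4}:  v_{0} + v_{4} = 2·v_{1} + v_{6} + v_{8} + 2·v_{10} ; sig = [2:1,1,2,2]
  P = {1,5,6}:  v_{1} + v_{5} + v_{6} = 0 ; sig = [3:]
  P = {2,9,10}:  v_{2} + v_{9} + v_{10} = 0 ; sig = [3:]
  P = {1,7,10}:  v_{1} + v_{7} + v_{10} = v_{4} ; sig = [3:1]
  P = {8,9,10}:  v_{8} + v_{9} + v_{10} = v_{0} ; sig = [3:1]
  P = {2,4,6}:  v_{2} + v_{4} + v_{6} = 2·v_{7} ; sig = [3:2]
  P = {1,2,6,10}:  v_{1} + v_{2} + v_{6} + v_{10} = v_{7} ; sig = [4:1]

Hence PRS(X_Σ) =
{ [2:],  [2:1] ×2,  [2:1,1] ×2,  [2:1,1,1,1],  [2:1,1,2] ×2,  [2:1,1,2,2],  [3:] ×2,  [3:1] ×2,  [3:2],  [4:1] }


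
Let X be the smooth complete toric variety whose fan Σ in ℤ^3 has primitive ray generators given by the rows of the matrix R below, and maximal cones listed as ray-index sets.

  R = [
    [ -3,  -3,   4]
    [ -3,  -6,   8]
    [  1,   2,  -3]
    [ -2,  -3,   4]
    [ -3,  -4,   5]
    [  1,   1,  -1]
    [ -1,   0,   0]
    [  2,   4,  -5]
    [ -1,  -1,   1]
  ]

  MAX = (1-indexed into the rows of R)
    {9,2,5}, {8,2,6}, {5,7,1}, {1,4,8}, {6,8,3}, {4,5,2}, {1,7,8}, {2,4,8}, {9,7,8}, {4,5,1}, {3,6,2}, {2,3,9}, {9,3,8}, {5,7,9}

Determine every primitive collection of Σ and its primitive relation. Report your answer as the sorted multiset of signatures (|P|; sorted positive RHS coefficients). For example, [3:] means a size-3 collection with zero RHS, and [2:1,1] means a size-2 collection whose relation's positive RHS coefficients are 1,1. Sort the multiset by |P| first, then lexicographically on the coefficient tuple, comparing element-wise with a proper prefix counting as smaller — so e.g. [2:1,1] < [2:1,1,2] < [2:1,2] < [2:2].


Σ has 17 primitive collections:

  • {6,9}:  v_{6} + v_{9} = 0  ⇒ sig = [2:]
  • {3,4}:  v_{3} + v_{4} = v_{9}  ⇒ sig = [2:1]
  • {4,7}:  v_{4} + v_{7} = v_{1}  ⇒ sig = [2:1]
  • {4,9}:  v_{4} + v_{9} = v_{5}  ⇒ sig = [2:1]
  • {5,6}:  v_{5} + v_{6} = v_{4}  ⇒ sig = [2:1]
  • {5,8}:  v_{5} + v_{8} = v_{7}  ⇒ sig = [2:1]
  • {1,3}:  v_{1} + v_{3} = v_{7} + v_{9}  ⇒ sig = [2:1,1]
  • {1,9}:  v_{1} + v_{9} = v_{5} + v_{7}  ⇒ sig = [2:1,1]
  • {4,6}:  v_{4} + v_{6} = v_{2} + v_{8}  ⇒ sig = [2:1,1]
  • {6,7}:  v_{6} + v_{7} = v_{4} + v_{8}  ⇒ sig = [2:1,1]
  • {1,6}:  v_{1} + v_{6} = 2·v_{4} + v_{8}  ⇒ sig = [2:1,2]
  • {3,7}:  v_{3} + v_{7} = v_{8} + 2·v_{9}  ⇒ sig = [2:1,2]
  • {2,7}:  v_{2} + v_{7} = 2·v_{4}  ⇒ sig = [2:2]
  • {3,5}:  v_{3} + v_{5} = 2·v_{9}  ⇒ sig = [2:2]
  • {1,2}:  v_{1} + v_{2} = 3·v_{4}  ⇒ sig = [2:3]
  • {2,3,8}:  v_{2} + v_{3} + v_{8} = 0  ⇒ sig = [3:]
  • {2,8,9}:  v_{2} + v_{8} + v_{9} = v_{4}  ⇒ sig = [3:1]

Sorted signature multiset PRS(X):
    |P|=2: 15 collections, coeffs (), (1), (1), (1), (1), (1), (1,1), (1,1), (1,1), (1,1), (1,2), (1,2), (2), (2), (3)
    |P|=3: 2 collections, coeffs (), (1)


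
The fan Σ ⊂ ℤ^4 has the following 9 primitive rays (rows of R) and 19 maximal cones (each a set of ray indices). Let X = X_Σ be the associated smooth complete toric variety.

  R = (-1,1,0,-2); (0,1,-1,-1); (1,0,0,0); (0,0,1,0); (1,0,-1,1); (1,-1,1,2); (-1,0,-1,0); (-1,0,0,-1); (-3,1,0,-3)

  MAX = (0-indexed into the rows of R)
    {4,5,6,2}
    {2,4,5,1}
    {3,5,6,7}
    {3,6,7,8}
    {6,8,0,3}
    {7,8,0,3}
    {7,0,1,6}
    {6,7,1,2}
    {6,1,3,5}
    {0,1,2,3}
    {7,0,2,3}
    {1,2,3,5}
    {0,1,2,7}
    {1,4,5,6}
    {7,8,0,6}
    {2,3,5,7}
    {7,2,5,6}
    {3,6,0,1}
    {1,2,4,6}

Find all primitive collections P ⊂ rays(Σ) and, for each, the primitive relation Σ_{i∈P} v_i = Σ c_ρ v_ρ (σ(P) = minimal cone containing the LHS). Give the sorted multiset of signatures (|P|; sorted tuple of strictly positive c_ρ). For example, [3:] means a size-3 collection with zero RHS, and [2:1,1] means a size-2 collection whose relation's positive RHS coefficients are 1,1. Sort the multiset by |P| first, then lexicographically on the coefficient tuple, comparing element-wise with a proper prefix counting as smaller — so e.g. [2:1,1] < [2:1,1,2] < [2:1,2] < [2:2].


14 collections generate NE(X_Σ); each relation:

  P = {0,4}:  v_{0} + v_{4} = v_{1} — sig = [2:1]
  P = {0,5}:  v_{0} + v_{5} = v_{3} — sig = [2:1]
  P = {2,8}:  v_{2} + v_{8} = v_{0} + v_{7} — sig = [2:1,1]
  P = {3,4}:  v_{3} + v_{4} = v_{1} + v_{5} — sig = [2:1,1]
  P = {4,7}:  v_{4} + v_{7} = v_{2} + v_{6} — sig = [2:1,1]
  P = {4,8}:  v_{4} + v_{8} = v_{0} + v_{6} — sig = [2:1,1]
  P = {5,8}:  v_{5} + v_{8} = 2·v_{3} + v_{6} + v_{7} — sig = [2:1,1,2]
  P = {1,8}:  v_{1} + v_{8} = 2·v_{0} + v_{6} — sig = [2:1,2]
  P = {1,5,7}:  v_{1} + v_{5} + v_{7} = 0 — sig = [3:]
  P = {2,3,6}:  v_{2} + v_{3} + v_{6} = 0 — sig = [3:]
  P = {1,3,7}:  v_{1} + v_{3} + v_{7} = v_{0} — sig = [3:1]
  P = {0,2,6}:  v_{0} + v_{2} + v_{6} = v_{1} + v_{7} — sig = [3:1,1]
  P = {0,3,6,7}:  v_{0} + v_{3} + v_{6} + v_{7} = v_{8} — sig = [4:1]
  P = {1,2,5,6}:  v_{1} + v_{2} + v_{5} + v_{6} = v_{4} — sig = [4:1]

Signatures (|P|; sorted positive RHS coefficients), sorted:
{ [2:1] ×2,  [2:1,1] ×4,  [2:1,1,2],  [2:1,2],  [3:] ×2,  [3:1],  [3:1,1],  [4:1] ×2 }


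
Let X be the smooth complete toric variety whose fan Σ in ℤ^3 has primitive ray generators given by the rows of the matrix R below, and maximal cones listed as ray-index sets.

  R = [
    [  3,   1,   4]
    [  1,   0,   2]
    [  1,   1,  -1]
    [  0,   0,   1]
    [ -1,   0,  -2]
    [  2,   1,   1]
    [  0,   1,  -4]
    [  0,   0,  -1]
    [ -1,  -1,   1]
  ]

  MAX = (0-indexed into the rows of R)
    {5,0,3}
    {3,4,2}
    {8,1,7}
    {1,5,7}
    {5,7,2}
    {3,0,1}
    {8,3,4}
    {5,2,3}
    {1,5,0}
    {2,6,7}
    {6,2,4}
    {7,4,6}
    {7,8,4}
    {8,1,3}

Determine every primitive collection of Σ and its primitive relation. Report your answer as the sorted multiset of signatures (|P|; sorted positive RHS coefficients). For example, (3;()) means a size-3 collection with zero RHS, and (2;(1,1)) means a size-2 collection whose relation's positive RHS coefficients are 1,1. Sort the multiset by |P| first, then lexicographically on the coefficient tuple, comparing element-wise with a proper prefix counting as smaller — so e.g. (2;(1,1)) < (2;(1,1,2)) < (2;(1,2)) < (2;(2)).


Δ(Σ) — 9 vertices, 17 min non-faces:

  • {1,4}:  v_{1} + v_{4} = 0 ; sig = (2;())
  • {2,8}:  v_{2} + v_{8} = 0 ; sig = (2;())
  • {3,7}:  v_{3} + v_{7} = 0 ; sig = (2;())
  • {1,2}:  v_{1} + v_{2} = v_{5} ; sig = (2;(1))
  • {4,5}:  v_{4} + v_{5} = v_{2} ; sig = (2;(1))
  • {5,8}:  v_{5} + v_{8} = v_{1} ; sig = (2;(1))
  • {0,4}:  v_{0} + v_{4} = v_{3} + v_{5} ; sig = (2;(1,1))
  • {0,6}:  v_{0} + v_{6} = v_{2} + v_{5} ; sig = (2;(1,1))
  • {0,7}:  v_{0} + v_{7} = v_{1} + v_{5} ; sig = (2;(1,1))
  • {1,6}:  v_{1} + v_{6} = v_{2} + v_{7} ; sig = (2;(1,1))
  • {3,6}:  v_{3} + v_{6} = v_{2} + v_{4} ; sig = (2;(1,1))
  • {6,8}:  v_{6} + v_{8} = v_{4} + v_{7} ; sig = (2;(1,1))
  • {0,2}:  v_{0} + v_{2} = v_{3} + 2·v_{5} ; sig = (2;(1,2))
  • {0,8}:  v_{0} + v_{8} = 2·v_{1} + v_{3} ; sig = (2;(1,2))
  • {5,6}:  v_{5} + v_{6} = 2·v_{2} + v_{7} ; sig = (2;(1,2))
  • {1,3,5}:  v_{1} + v_{3} + v_{5} = v_{0} ; sig = (3;(1))
  • {2,4,7}:  v_{2} + v_{4} + v_{7} = v_{6} ; sig = (3;(1))

Sorted signature multiset PRS(X):
[(2;()), (2;()), (2;()), (2;(1)), (2;(1)), (2;(1)), (2;(1,1)), (2;(1,1)), (2;(1,1)), (2;(1,1)), (2;(1,1)), (2;(1,1)), (2;(1,2)), (2;(1,2)), (2;(1,2)), (3;(1)), (3;(1))]


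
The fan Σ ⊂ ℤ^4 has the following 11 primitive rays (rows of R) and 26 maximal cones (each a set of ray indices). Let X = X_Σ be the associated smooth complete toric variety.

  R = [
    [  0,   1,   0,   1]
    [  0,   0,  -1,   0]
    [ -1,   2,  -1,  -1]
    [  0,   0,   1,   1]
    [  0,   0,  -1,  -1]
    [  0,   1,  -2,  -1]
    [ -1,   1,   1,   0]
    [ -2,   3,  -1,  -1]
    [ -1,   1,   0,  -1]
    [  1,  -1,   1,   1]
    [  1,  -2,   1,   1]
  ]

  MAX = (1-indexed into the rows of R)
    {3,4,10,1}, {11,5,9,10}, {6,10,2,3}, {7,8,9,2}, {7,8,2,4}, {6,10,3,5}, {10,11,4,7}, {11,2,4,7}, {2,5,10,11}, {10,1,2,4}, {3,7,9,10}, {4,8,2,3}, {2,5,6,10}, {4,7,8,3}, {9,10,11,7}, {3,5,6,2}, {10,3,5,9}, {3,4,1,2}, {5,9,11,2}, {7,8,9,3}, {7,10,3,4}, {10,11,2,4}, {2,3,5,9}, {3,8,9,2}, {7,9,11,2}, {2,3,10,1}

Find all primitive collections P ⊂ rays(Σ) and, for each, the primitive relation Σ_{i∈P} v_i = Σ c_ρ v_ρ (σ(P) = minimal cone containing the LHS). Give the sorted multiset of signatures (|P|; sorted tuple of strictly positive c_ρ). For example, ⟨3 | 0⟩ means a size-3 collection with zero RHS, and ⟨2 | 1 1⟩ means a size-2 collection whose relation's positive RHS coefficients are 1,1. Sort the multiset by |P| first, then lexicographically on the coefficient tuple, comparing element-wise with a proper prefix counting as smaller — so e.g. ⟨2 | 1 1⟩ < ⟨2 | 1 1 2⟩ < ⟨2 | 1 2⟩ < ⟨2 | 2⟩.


Σ has 23 primitive collections:

  • {3,11}:  v_{3} + v_{11} = 0 — sig = ⟨2 | 0⟩
  • {4,5}:  v_{4} + v_{5} = 0 — sig = ⟨2 | 0⟩
  • {4,9}:  v_{4} + v_{9} = v_{7} — sig = ⟨2 | 1⟩
  • {5,7}:  v_{5} + v_{7} = v_{9} — sig = ⟨2 | 1⟩
  • {6,7}:  v_{6} + v_{7} = v_{3} — sig = ⟨2 | 1⟩
  • {1,9}:  v_{1} + v_{9} = v_{3} + v_{4} — sig = ⟨2 | 1 1⟩
  • {6,9}:  v_{6} + v_{9} = v_{3} + v_{5} — sig = ⟨2 | 1 1⟩
  • {8,10}:  v_{8} + v_{10} = v_{3} + v_{4} — sig = ⟨2 | 1 1⟩
  • {8,11}:  v_{8} + v_{11} = v_{2} + v_{7} — sig = ⟨2 | 1 1⟩
  • {1,5}:  v_{1} + v_{5} = v_{2} + v_{3} + v_{10} — sig = ⟨2 | 1 1 1⟩
  • {1,11}:  v_{1} + v_{11} = v_{2} + v_{4} + v_{10} — sig = ⟨2 | 1 1 1⟩
  • {4,6}:  v_{4} + v_{6} = v_{2} + v_{3} + v_{10} — sig = ⟨2 | 1 1 1⟩
  • {5,8}:  v_{5} + v_{8} = v_{2} + v_{3} + v_{9} — sig = ⟨2 | 1 1 1⟩
  • {6,11}:  v_{6} + v_{11} = v_{2} + v_{5} + v_{10} — sig = ⟨2 | 1 1 1⟩
  • {1,7}:  v_{1} + v_{7} = v_{3} + 2·v_{4} — sig = ⟨2 | 1 2⟩
  • {6,8}:  v_{6} + v_{8} = v_{2} + 2·v_{3} — sig = ⟨2 | 1 2⟩
  • {1,8}:  v_{1} + v_{8} = v_{2} + 2·v_{3} + 2·v_{4} — sig = ⟨2 | 1 2 2⟩
  • {1,6}:  v_{1} + v_{6} = 2·v_{2} + 2·v_{3} + 2·v_{10} — sig = ⟨2 | 2 2 2⟩
  • {2,9,10}:  v_{2} + v_{9} + v_{10} = 0 — sig = ⟨3 | 0⟩
  • {2,3,7}:  v_{2} + v_{3} + v_{7} = v_{8} — sig = ⟨3 | 1⟩
  • {2,7,10}:  v_{2} + v_{7} + v_{10} = v_{4} — sig = ⟨3 | 1⟩
  • {2,3,4,10}:  v_{2} + v_{3} + v_{4} + v_{10} = v_{1} — sig = ⟨4 | 1⟩
  • {2,3,5,10}:  v_{2} + v_{3} + v_{5} + v_{10} = v_{6} — sig = ⟨4 | 1⟩

so the primitive-relation signature multiset is
[⟨2 | 0⟩, ⟨2 | 0⟩, ⟨2 | 1⟩, ⟨2 | 1⟩, ⟨2 | 1⟩, ⟨2 | 1 1⟩, ⟨2 | 1 1⟩, ⟨2 | 1 1⟩, ⟨2 | 1 1⟩, ⟨2 | 1 1 1⟩, ⟨2 | 1 1 1⟩, ⟨2 | 1 1 1⟩, ⟨2 | 1 1 1⟩, ⟨2 | 1 1 1⟩, ⟨2 | 1 2⟩, ⟨2 | 1 2⟩, ⟨2 | 1 2 2⟩, ⟨2 | 2 2 2⟩, ⟨3 | 0⟩, ⟨3 | 1⟩, ⟨3 | 1⟩, ⟨4 | 1⟩, ⟨4 | 1⟩]


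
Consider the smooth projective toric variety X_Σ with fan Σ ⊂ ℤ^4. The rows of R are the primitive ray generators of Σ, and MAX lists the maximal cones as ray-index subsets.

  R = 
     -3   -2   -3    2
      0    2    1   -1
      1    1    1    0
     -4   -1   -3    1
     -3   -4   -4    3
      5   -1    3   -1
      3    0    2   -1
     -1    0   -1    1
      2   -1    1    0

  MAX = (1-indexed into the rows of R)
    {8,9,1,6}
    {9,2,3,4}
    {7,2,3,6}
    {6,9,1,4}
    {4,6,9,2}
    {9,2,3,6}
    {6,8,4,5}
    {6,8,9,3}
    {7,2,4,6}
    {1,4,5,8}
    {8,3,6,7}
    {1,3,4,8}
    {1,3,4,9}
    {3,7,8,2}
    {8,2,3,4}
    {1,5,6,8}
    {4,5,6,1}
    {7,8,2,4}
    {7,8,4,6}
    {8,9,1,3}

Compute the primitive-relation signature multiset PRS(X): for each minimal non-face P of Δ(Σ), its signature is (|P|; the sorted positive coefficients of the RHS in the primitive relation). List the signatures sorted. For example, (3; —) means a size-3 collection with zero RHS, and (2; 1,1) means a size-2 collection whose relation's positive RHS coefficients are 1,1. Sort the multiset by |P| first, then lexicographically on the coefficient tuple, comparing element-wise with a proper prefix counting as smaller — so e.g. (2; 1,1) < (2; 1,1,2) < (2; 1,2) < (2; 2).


|primitive collections| = 14. Relations:

  P={2,5}:  v_{2} + v_{5} = v_{1} ; sig = (2; 1)
  P={7,9}:  v_{7} + v_{9} = v_{6} ; sig = (2; 1)
  P={1,2}:  v_{1} + v_{2} = v_{3} + v_{4} ; sig = (2; 1,1)
  P={1,7}:  v_{1} + v_{7} = v_{4} + v_{6} + v_{8} ; sig = (2; 1,1,1)
  P={3,5}:  v_{3} + v_{5} = v_{1} + v_{8} + v_{9} ; sig = (2; 1,1,1)
  P={5,9}:  v_{5} + v_{9} = 2·v_{1} + v_{6} ; sig = (2; 1,2)
  P={5,7}:  v_{5} + v_{7} = 2·v_{4} + 2·v_{6} + 2·v_{8} ; sig = (2; 2,2,2)
  P={3,4,7}:  v_{3} + v_{4} + v_{7} = 0 ; sig = (3; —)
  P={2,8,9}:  v_{2} + v_{8} + v_{9} = v_{3} ; sig = (3; 1)
  P={3,4,6}:  v_{3} + v_{4} + v_{6} = v_{9} ; sig = (3; 1)
  P={4,8,9}:  v_{4} + v_{8} + v_{9} = v_{1} ; sig = (3; 1)
  P={2,6,8}:  v_{2} + v_{6} + v_{8} = v_{3} + v_{7} ; sig = (3; 1,1)
  P={1,3,6}:  v_{1} + v_{3} + v_{6} = v_{8} + 2·v_{9} ; sig = (3; 1,2)
  P={1,4,6,8}:  v_{1} + v_{4} + v_{6} + v_{8} = v_{5} ; sig = (4; 1)

so the primitive-relation signature multiset is
    (2; 1)
    (2; 1)
    (2; 1,1)
    (2; 1,1,1)
    (2; 1,1,1)
    (2; 1,2)
    (2; 2,2,2)
    (3; —)
    (3; 1)
    (3; 1)
    (3; 1)
    (3; 1,1)
    (3; 1,2)
    (4; 1)


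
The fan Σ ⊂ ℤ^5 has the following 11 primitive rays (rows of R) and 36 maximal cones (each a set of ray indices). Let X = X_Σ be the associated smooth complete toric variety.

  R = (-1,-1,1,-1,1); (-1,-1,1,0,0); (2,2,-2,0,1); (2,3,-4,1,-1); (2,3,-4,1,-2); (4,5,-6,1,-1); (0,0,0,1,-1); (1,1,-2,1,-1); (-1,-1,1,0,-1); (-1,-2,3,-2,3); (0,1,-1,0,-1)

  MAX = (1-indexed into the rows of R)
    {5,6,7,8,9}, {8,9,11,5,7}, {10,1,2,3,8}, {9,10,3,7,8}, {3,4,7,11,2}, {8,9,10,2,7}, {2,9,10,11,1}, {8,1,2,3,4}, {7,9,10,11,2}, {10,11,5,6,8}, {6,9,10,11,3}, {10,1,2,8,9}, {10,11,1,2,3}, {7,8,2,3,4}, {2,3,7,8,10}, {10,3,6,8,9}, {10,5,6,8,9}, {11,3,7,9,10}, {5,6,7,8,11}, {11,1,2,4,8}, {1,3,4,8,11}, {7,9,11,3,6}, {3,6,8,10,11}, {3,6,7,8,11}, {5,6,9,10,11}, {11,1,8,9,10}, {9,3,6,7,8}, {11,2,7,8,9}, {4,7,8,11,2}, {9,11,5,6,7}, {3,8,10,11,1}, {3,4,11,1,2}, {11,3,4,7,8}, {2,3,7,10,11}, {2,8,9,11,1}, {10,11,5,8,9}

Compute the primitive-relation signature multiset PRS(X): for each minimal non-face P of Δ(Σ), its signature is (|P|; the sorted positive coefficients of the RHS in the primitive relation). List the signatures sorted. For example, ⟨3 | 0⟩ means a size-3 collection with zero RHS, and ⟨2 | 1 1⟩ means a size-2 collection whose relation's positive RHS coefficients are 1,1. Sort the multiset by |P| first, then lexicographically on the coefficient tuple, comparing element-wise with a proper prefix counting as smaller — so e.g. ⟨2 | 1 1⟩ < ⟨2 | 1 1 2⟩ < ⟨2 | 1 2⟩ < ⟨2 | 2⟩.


Minimal non-faces — 19 found among 11 rays, 36 max cones:

  P={1,7}:  v_{1} + v_{7} = v_{2}  →  sig = ⟨2 | 1⟩
  P={3,5}:  v_{3} + v_{5} = v_{6}  →  sig = ⟨2 | 1⟩
  P={2,5}:  v_{2} + v_{5} = v_{8} + v_{11}  →  sig = ⟨2 | 1 1⟩
  P={4,9}:  v_{4} + v_{9} = v_{8} + v_{11}  →  sig = ⟨2 | 1 1⟩
  P={4,10}:  v_{4} + v_{10} = v_{1} + v_{3}  →  sig = ⟨2 | 1 1⟩
  P={2,6}:  v_{2} + v_{6} = v_{3} + v_{8} + v_{11}  →  sig = ⟨2 | 1 1 1⟩
  P={1,6}:  v_{1} + v_{6} = v_{3} + 2·v_{8} + v_{10} + 2·v_{11}  →  sig = ⟨2 | 1 1 2 2⟩
  P={1,5}:  v_{1} + v_{5} = 2·v_{8} + v_{10} + 2·v_{11}  →  sig = ⟨2 | 1 2 2⟩
  P={4,5}:  v_{4} + v_{5} = v_{3} + 2·v_{8} + 2·v_{11}  →  sig = ⟨2 | 1 2 2⟩
  P={4,6}:  v_{4} + v_{6} = 2·v_{3} + 2·v_{8} + 2·v_{11}  →  sig = ⟨2 | 2 2 2⟩
  P={2,3,9}:  v_{2} + v_{3} + v_{9} = 0  →  sig = ⟨3 | 0⟩
  P={5,7,10}:  v_{5} + v_{7} + v_{10} = v_{3} + v_{9}  →  sig = ⟨3 | 1 1⟩
  P={1,3,9}:  v_{1} + v_{3} + v_{9} = v_{8} + v_{10} + v_{11}  →  sig = ⟨3 | 1 1 1⟩
  P={6,7,10}:  v_{6} + v_{7} + v_{10} = 2·v_{3} + v_{9}  →  sig = ⟨3 | 1 2⟩
  P={7,8,10,11}:  v_{7} + v_{8} + v_{10} + v_{11} = 0  →  sig = ⟨4 | 0⟩
  P={2,3,8,11}:  v_{2} + v_{3} + v_{8} + v_{11} = v_{4}  →  sig = ⟨4 | 1⟩
  P={2,8,10,11}:  v_{2} + v_{8} + v_{10} + v_{11} = v_{1}  →  sig = ⟨4 | 1⟩
  P={3,8,9,11}:  v_{3} + v_{8} + v_{9} + v_{11} = v_{5}  →  sig = ⟨4 | 1⟩
  P={6,8,9,11}:  v_{6} + v_{8} + v_{9} + v_{11} = 2·v_{5}  →  sig = ⟨4 | 2⟩

so the primitive-relation signature multiset is
    ⟨2 | 1⟩
    ⟨2 | 1⟩
    ⟨2 | 1 1⟩
    ⟨2 | 1 1⟩
    ⟨2 | 1 1⟩
    ⟨2 | 1 1 1⟩
    ⟨2 | 1 1 2 2⟩
    ⟨2 | 1 2 2⟩
    ⟨2 | 1 2 2⟩
    ⟨2 | 2 2 2⟩
    ⟨3 | 0⟩
    ⟨3 | 1 1⟩
    ⟨3 | 1 1 1⟩
    ⟨3 | 1 2⟩
    ⟨4 | 0⟩
    ⟨4 | 1⟩
    ⟨4 | 1⟩
    ⟨4 | 1⟩
    ⟨4 | 2⟩


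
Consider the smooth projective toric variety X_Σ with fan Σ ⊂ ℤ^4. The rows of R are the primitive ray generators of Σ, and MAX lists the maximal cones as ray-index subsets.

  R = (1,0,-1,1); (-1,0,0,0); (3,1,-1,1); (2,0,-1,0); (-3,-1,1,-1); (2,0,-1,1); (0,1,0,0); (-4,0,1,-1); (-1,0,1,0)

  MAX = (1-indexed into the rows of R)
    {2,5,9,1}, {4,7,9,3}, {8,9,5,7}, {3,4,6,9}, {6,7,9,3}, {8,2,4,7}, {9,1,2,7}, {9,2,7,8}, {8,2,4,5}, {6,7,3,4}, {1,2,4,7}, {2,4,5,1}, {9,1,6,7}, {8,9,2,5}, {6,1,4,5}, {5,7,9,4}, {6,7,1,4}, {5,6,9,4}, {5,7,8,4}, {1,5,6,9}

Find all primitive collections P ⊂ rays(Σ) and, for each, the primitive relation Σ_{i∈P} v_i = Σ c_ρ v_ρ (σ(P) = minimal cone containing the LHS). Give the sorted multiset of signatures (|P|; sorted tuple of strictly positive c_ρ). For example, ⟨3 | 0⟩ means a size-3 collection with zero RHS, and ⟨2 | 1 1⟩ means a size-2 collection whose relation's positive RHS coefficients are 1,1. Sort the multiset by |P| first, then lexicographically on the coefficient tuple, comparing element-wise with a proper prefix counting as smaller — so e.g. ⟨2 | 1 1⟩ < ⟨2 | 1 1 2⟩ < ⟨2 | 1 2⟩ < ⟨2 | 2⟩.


Minimal non-faces — 14 found among 9 rays, 20 max cones:

  P = {3,5}:  v_{3} + v_{5} = 0 ; sig = ⟨2 | 0⟩
  P = {2,6}:  v_{2} + v_{6} = v_{1} ; sig = ⟨2 | 1⟩
  P = {2,3}:  v_{2} + v_{3} = v_{6} + v_{7} ; sig = ⟨2 | 1 1⟩
  P = {3,8}:  v_{3} + v_{8} = v_{2} + v_{7} ; sig = ⟨2 | 1 1⟩
  P = {1,3}:  v_{1} + v_{3} = 2·v_{6} + v_{7} ; sig = ⟨2 | 1 2⟩
  P = {6,8}:  v_{6} + v_{8} = 2·v_{2} ; sig = ⟨2 | 2⟩
  P = {1,8}:  v_{1} + v_{8} = 3·v_{2} ; sig = ⟨2 | 3⟩
  P = {2,4,9}:  v_{2} + v_{4} + v_{9} = 0 ; sig = ⟨3 | 0⟩
  P = {1,4,9}:  v_{1} + v_{4} + v_{9} = v_{6} ; sig = ⟨3 | 1⟩
  P = {2,5,7}:  v_{2} + v_{5} + v_{7} = v_{8} ; sig = ⟨3 | 1⟩
  P = {5,6,7}:  v_{5} + v_{6} + v_{7} = v_{2} ; sig = ⟨3 | 1⟩
  P = {4,8,9}:  v_{4} + v_{8} + v_{9} = v_{5} + v_{7} ; sig = ⟨3 | 1 1⟩
  P = {1,5,7}:  v_{1} + v_{5} + v_{7} = 2·v_{2} ; sig = ⟨3 | 2⟩
  P = {4,6,7,9}:  v_{4} + v_{6} + v_{7} + v_{9} = v_{3} ; sig = ⟨4 | 1⟩

Signatures (|P|; sorted positive RHS coefficients), sorted:
    ⟨2 | 0⟩
    ⟨2 | 1⟩
    ⟨2 | 1 1⟩
    ⟨2 | 1 1⟩
    ⟨2 | 1 2⟩
    ⟨2 | 2⟩
    ⟨2 | 3⟩
    ⟨3 | 0⟩
    ⟨3 | 1⟩
    ⟨3 | 1⟩
    ⟨3 | 1⟩
    ⟨3 | 1 1⟩
    ⟨3 | 2⟩
    ⟨4 | 1⟩


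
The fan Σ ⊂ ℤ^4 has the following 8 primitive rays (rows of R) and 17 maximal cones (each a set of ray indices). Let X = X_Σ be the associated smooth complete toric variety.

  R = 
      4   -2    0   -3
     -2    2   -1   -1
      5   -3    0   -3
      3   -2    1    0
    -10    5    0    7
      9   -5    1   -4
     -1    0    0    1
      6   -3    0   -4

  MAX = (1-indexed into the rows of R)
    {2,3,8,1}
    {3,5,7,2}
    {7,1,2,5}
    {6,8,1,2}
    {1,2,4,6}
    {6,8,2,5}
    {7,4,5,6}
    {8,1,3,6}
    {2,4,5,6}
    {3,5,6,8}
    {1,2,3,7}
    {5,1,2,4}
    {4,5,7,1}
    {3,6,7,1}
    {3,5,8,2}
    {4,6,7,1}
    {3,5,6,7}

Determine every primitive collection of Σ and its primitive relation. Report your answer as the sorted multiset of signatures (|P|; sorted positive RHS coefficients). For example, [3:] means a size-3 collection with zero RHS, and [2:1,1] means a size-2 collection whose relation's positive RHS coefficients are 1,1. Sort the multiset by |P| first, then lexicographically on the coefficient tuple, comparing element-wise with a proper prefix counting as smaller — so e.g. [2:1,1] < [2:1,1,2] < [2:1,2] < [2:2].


Minimal non-faces — 9 found among 8 rays, 17 max cones:

  {4,8}:  v_{4} + v_{8} = v_{6}  so sig = [2:1]
  {7,8}:  v_{7} + v_{8} = v_{3}  so sig = [2:1]
  {3,4}:  v_{3} + v_{4} = v_{6} + v_{7}  so sig = [2:1,1]
  {1,5,8}:  v_{1} + v_{5} + v_{8} = 0  so sig = [3:]
  {2,4,7}:  v_{2} + v_{4} + v_{7} = 0  so sig = [3:]
  {1,3,5}:  v_{1} + v_{3} + v_{5} = v_{7}  so sig = [3:1]
  {1,5,6}:  v_{1} + v_{5} + v_{6} = v_{4}  so sig = [3:1]
  {2,6,7}:  v_{2} + v_{6} + v_{7} = v_{8}  so sig = [3:1]
  {2,3,6}:  v_{2} + v_{3} + v_{6} = 2·v_{8}  so sig = [3:2]

Signatures (|P|; sorted positive RHS coefficients), sorted:
    [2:1]
    [2:1]
    [2:1,1]
    [3:]
    [3:]
    [3:1]
    [3:1]
    [3:1]
    [3:2]


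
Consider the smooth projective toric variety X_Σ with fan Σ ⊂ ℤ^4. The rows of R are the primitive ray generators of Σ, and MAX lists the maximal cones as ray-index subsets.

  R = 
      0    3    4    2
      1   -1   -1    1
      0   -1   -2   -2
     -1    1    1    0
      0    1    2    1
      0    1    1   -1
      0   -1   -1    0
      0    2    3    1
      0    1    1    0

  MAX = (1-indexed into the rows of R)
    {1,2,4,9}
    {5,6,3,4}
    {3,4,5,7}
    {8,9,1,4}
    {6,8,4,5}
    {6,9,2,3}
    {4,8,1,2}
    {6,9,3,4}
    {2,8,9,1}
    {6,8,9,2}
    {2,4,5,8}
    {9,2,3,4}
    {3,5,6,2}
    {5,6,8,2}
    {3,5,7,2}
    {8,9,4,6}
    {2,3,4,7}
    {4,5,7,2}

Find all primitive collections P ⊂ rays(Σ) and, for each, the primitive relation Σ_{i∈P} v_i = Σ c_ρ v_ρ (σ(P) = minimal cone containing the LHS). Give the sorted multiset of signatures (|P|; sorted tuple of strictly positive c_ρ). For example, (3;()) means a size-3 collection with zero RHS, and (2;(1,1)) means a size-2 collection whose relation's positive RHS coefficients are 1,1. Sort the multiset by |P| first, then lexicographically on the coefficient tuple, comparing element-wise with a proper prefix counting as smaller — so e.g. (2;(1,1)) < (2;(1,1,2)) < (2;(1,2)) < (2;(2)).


|primitive collections| = 12. Relations:

  P = {7,9}:  v_{7} + v_{9} = 0  ⟹  sig = (2;())
  P = {3,8}:  v_{3} + v_{8} = v_{6}  ⟹  sig = (2;(1))
  P = {5,9}:  v_{5} + v_{9} = v_{8}  ⟹  sig = (2;(1))
  P = {7,8}:  v_{7} + v_{8} = v_{5}  ⟹  sig = (2;(1))
  P = {6,7}:  v_{6} + v_{7} = v_{3} + v_{5}  ⟹  sig = (2;(1,1))
  P = {1,7}:  v_{1} + v_{7} = v_{2} + v_{4} + v_{8}  ⟹  sig = (2;(1,1,1))
  P = {1,5}:  v_{1} + v_{5} = v_{2} + v_{4} + 2·v_{8}  ⟹  sig = (2;(1,1,2))
  P = {1,6}:  v_{1} + v_{6} = v_{8} + 2·v_{9}  ⟹  sig = (2;(1,2))
  P = {1,3}:  v_{1} + v_{3} = 2·v_{9}  ⟹  sig = (2;(2))
  P = {2,4,6}:  v_{2} + v_{4} + v_{6} = v_{9}  ⟹  sig = (3;(1))
  P = {2,3,4,5}:  v_{2} + v_{3} + v_{4} + v_{5} = 0  ⟹  sig = (4;())
  P = {2,4,8,9}:  v_{2} + v_{4} + v_{8} + v_{9} = v_{1}  ⟹  sig = (4;(1))

Sorted signature multiset PRS(X):
[(2;()), (2;(1)), (2;(1)), (2;(1)), (2;(1,1)), (2;(1,1,1)), (2;(1,1,2)), (2;(1,2)), (2;(2)), (3;(1)), (4;()), (4;(1))]


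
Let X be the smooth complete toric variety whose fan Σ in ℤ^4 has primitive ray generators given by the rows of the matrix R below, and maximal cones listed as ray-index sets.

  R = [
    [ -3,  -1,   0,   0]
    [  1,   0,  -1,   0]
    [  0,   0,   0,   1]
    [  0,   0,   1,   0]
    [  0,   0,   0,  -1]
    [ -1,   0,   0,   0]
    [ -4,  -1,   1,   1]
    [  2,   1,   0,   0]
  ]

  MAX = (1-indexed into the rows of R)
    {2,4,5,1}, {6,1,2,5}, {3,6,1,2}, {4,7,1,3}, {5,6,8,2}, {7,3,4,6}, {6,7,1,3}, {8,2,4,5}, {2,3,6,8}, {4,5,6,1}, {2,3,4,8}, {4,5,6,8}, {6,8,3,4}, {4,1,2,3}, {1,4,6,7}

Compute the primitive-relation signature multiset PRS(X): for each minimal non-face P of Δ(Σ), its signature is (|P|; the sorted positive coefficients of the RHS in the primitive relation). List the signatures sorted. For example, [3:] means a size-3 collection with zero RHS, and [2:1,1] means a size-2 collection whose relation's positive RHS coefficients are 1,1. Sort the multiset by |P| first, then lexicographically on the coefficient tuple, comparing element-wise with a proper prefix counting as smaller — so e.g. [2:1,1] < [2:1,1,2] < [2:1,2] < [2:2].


7 minimal non-faces of Δ(Σ) (on 8 rays):

  • {3,5}:  v_{3} + v_{5} = 0 — sig = [2:]
  • {1,8}:  v_{1} + v_{8} = v_{6} — sig = [2:1]
  • {2,7}:  v_{2} + v_{7} = v_{1} + v_{3} — sig = [2:1,1]
  • {5,7}:  v_{5} + v_{7} = v_{1} + v_{4} + v_{6} — sig = [2:1,1,1]
  • {7,8}:  v_{7} + v_{8} = v_{3} + v_{4} + 2·v_{6} — sig = [2:1,1,2]
  • {2,4,6}:  v_{2} + v_{4} + v_{6} = 0 — sig = [3:]
  • {1,3,4,6}:  v_{1} + v_{3} + v_{4} + v_{6} = v_{7} — sig = [4:1]

so the primitive-relation signature multiset is
    |P|=2: 5 collections, coeffs (), (1), (1,1), (1,1,1), (1,1,2)
    |P|=3: 1 collection, coeffs ()
    |P|=4: 1 collection, coeffs (1)
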